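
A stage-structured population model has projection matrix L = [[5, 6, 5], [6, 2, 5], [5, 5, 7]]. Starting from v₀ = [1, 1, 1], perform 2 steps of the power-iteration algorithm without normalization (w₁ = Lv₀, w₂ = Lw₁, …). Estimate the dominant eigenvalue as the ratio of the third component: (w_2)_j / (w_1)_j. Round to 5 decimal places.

w1 = Lv₀ = (5·1 + 6·1 + 5·1; 6·1 + 2·1 + 5·1; 5·1 + 5·1 + 7·1) = (16, 13, 17)
w2 = Lw1 = (5·16 + 6·13 + 5·17; 6·16 + 2·13 + 5·17; 5·16 + 5·13 + 7·17) = (243, 207, 264)
Ratio at component: 264 / 17 = 15.52941

15.52941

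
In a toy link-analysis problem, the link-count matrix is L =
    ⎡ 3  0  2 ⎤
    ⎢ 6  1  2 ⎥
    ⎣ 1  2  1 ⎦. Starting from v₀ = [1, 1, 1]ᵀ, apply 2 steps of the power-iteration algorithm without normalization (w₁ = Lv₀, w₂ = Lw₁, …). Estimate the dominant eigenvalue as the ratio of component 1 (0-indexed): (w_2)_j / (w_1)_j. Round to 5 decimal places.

w1 = Lv₀ = (3·1 + 0·1 + 2·1; 6·1 + 1·1 + 2·1; 1·1 + 2·1 + 1·1) = (5, 9, 4)
w2 = Lw1 = (3·5 + 0·9 + 2·4; 6·5 + 1·9 + 2·4; 1·5 + 2·9 + 1·4) = (23, 47, 27)
Ratio at component: 47 / 9 = 5.22222

λ ≈ 5.22222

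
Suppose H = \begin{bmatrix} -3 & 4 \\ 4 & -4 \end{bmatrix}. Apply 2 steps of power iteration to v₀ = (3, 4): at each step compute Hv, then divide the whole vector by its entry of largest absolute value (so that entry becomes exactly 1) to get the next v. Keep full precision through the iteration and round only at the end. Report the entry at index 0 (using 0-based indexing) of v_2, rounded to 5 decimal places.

-0.84091

Hv0 = (7.000000, -4.000000); divide by 7.000000 → v1 = (1.000000, -0.571429)
Hv1 = (-5.285714, 6.285714); divide by 6.285714 → v2 = (-0.840909, 1.000000)
Requested entry of v2: -37/44 = -0.84091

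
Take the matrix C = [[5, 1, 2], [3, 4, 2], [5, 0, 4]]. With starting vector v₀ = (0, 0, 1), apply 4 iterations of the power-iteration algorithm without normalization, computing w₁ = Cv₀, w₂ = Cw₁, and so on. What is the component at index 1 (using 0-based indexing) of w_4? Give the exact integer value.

w1 = Cv₀ = (5·0 + 1·0 + 2·1; 3·0 + 4·0 + 2·1; 5·0 + 0·0 + 4·1) = (2, 2, 4)
w2 = Cw1 = (5·2 + 1·2 + 2·4; 3·2 + 4·2 + 2·4; 5·2 + 0·2 + 4·4) = (20, 22, 26)
w3 = Cw2 = (174, 200, 204)
w4 = Cw3 = (1478, 1730, 1686)
The requested component of w4 is 1730.

1730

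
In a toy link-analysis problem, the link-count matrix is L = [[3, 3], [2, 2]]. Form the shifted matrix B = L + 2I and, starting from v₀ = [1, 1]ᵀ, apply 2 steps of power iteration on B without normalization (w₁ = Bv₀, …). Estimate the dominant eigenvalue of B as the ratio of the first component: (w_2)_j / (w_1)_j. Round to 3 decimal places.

μ ≈ 7.250

B = L + 2I has rows (5, 3); (2, 4)
w1 = Bv₀ = (8, 6)
w2 = Bw1 = (58, 40)
Ratio: 58/8 = 7.250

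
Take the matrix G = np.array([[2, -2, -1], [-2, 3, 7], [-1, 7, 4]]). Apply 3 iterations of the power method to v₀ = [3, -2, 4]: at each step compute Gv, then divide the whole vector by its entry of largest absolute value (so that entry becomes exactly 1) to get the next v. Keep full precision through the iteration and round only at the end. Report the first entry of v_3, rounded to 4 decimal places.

-0.2360

Gv0 = (6.00000, 16.00000, -1.00000); divide by 16.00000 → v1 = (0.37500, 1.00000, -0.06250)
Gv1 = (-1.18750, 1.81250, 6.37500); divide by 6.37500 → v2 = (-0.18627, 0.28431, 1.00000)
Gv2 = (-1.94118, 8.22549, 6.17647); divide by 8.22549 → v3 = (-0.23600, 1.00000, 0.75089)
Requested entry of v3: -198/839 = -0.2360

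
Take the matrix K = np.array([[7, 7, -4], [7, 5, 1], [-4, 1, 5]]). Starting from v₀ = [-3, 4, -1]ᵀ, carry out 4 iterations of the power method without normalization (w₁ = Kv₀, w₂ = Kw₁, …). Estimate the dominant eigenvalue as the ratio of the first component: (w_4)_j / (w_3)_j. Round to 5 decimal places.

λ ≈ 12.49922

w1 = Kv₀ = (7·(-3) + 7·4 + (-4)·(-1); 7·(-3) + 5·4 + 1·(-1); (-4)·(-3) + 1·4 + 5·(-1)) = (11, -2, 11)
w2 = Kw1 = (7·11 + 7·(-2) + (-4)·11; 7·11 + 5·(-2) + 1·11; (-4)·11 + 1·(-2) + 5·11) = (19, 78, 9)
w3 = Kw2 = (643, 532, 47)
w4 = Kw3 = (8037, 7208, -1805)
Ratio at component: 8037 / 643 = 12.49922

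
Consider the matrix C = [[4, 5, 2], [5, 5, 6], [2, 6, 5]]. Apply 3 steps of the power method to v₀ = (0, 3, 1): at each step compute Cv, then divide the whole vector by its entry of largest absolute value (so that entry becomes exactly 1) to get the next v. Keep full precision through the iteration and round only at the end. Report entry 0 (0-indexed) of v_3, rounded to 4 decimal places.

Cv0 = (17.00000, 21.00000, 23.00000); divide by 23.00000 → v1 = (0.73913, 0.91304, 1.00000)
Cv1 = (9.52174, 14.26087, 11.95652); divide by 14.26087 → v2 = (0.66768, 1.00000, 0.83841)
Cv2 = (9.34756, 13.36890, 11.52744); divide by 13.36890 → v3 = (0.69920, 1.00000, 0.86226)
Requested entry of v3: 3066/4385 = 0.6992

0.6992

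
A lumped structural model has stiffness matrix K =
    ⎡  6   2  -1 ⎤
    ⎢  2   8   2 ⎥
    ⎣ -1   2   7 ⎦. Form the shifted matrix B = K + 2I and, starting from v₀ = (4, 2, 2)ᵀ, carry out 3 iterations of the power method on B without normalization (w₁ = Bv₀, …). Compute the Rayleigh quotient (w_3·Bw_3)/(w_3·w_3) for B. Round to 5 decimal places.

B = K + 2I has rows (8, 2, -1); (2, 10, 2); (-1, 2, 9)
w1 = Bv₀ = (8·4 + 2·2 + (-1)·2; 2·4 + 10·2 + 2·2; (-1)·4 + 2·2 + 9·2) = (34, 32, 18)
w2 = Bw1 = (8·34 + 2·32 + (-1)·18; 2·34 + 10·32 + 2·18; (-1)·34 + 2·32 + 9·18) = (318, 424, 192)
w3 = Bw2 = (3200, 5260, 2258)
Bw3 = (33862, 63516, 27642)
w3·Bw3 = 504868196; w3·w3 = 43006164; μ ≈ 504868196/43006164 = 11.73944

μ ≈ 11.73944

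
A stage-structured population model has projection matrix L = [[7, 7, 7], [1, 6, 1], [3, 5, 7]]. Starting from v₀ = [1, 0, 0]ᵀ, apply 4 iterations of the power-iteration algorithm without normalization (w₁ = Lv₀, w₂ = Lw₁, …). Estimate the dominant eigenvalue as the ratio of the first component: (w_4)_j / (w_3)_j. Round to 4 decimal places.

λ ≈ 13.1429

w1 = Lv₀ = (7, 1, 3)
w2 = Lw1 = (77, 16, 47)
w3 = Lw2 = (980, 220, 640)
w4 = Lw3 = (12880, 2940, 8520)
Ratio at component: 12880 / 980 = 13.1429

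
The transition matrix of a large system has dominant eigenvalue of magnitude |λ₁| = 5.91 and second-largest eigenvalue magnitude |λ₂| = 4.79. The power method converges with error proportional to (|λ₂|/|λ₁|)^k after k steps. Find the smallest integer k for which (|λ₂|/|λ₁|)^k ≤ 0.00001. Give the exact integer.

|λ₂/λ₁| = 4.79/5.91 = 0.81049
Need k ≥ ln(0.00001) / ln(0.81049) = -11.5129 / -0.2101 ≈ 54.793
Smallest integer k satisfying the bound: 55

55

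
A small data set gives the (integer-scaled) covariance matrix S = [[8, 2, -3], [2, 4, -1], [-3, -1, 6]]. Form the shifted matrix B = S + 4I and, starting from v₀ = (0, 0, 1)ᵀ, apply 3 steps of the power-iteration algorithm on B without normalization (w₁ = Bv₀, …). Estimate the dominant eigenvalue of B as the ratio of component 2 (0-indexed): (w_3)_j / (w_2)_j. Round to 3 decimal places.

B = S + 4I has rows (12, 2, -3); (2, 8, -1); (-3, -1, 10)
w1 = Bv₀ = (-3, -1, 10)
w2 = Bw1 = (-68, -24, 110)
w3 = Bw2 = (-1194, -438, 1328)
Ratio: 1328/110 = 12.073

μ ≈ 12.073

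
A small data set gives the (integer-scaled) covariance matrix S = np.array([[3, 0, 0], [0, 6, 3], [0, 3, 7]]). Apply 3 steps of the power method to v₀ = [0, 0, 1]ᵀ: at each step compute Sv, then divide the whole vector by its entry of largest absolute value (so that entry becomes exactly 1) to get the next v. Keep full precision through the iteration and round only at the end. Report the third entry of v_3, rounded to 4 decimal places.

1.0000

Sv0 = (0.00000, 3.00000, 7.00000); divide by 7.00000 → v1 = (0.00000, 0.42857, 1.00000)
Sv1 = (0.00000, 5.57143, 8.28571); divide by 8.28571 → v2 = (0.00000, 0.67241, 1.00000)
Sv2 = (0.00000, 7.03448, 9.01724); divide by 9.01724 → v3 = (0.00000, 0.78011, 1.00000)
Requested entry of v3: 523/523 = 1.0000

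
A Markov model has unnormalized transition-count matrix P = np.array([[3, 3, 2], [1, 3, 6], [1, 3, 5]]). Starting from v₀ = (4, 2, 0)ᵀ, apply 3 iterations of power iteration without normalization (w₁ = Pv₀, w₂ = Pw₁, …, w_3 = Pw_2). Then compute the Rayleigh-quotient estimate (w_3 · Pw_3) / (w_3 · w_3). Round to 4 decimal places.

w1 = Pv₀ = (3·4 + 3·2 + 2·0; 1·4 + 3·2 + 6·0; 1·4 + 3·2 + 5·0) = (18, 10, 10)
w2 = Pw1 = (3·18 + 3·10 + 2·10; 1·18 + 3·10 + 6·10; 1·18 + 3·10 + 5·10) = (104, 108, 98)
w3 = Pw2 = (832, 1016, 918)
Pw3 = (7380, 9388, 8470)
w3·Pw3 = 832·7380 + 1016·9388 + 918·8470 = 23453828; w3·w3 = 832·832 + 1016·1016 + 918·918 = 2567204
λ ≈ 23453828/2567204 = 9.1359

λ ≈ 9.1359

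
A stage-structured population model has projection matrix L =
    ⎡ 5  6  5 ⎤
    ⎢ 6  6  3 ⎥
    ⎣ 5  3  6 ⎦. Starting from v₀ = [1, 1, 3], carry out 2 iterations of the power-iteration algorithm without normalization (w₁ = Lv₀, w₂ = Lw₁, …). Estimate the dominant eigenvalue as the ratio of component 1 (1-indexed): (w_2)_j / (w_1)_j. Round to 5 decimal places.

λ ≈ 14.84615

w1 = Lv₀ = (26, 21, 26)
w2 = Lw1 = (386, 360, 349)
Ratio at component: 386 / 26 = 14.84615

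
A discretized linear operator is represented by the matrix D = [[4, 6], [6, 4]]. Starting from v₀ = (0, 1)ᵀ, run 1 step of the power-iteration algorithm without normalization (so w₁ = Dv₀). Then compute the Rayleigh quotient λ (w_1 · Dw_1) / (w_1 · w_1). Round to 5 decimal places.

w1 = Dv₀ = (6, 4)
Dw1 = (48, 52)
w1·Dw1 = 6·48 + 4·52 = 496; w1·w1 = 6·6 + 4·4 = 52
λ ≈ 496/52 = 9.53846

λ ≈ 9.53846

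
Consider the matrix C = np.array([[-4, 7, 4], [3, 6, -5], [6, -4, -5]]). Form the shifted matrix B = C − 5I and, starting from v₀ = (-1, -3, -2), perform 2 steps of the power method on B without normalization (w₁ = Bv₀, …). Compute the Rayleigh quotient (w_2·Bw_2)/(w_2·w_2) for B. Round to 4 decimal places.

μ ≈ -16.9292

B = C − 5I has rows (-9, 7, 4); (3, 1, -5); (6, -4, -10)
w1 = Bv₀ = ((-9)·(-1) + 7·(-3) + 4·(-2); 3·(-1) + 1·(-3) + (-5)·(-2); 6·(-1) + (-4)·(-3) + (-10)·(-2)) = (-20, 4, 26)
w2 = Bw1 = ((-9)·(-20) + 7·4 + 4·26; 3·(-20) + 1·4 + (-5)·26; 6·(-20) + (-4)·4 + (-10)·26) = (312, -186, -396)
Bw2 = (-5694, 2730, 6576)
w2·Bw2 = -4888404; w2·w2 = 288756; μ ≈ -4888404/288756 = -16.9292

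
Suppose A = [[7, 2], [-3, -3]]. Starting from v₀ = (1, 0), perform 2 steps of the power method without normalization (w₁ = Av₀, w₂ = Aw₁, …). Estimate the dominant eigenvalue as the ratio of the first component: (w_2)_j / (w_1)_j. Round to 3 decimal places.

6.143

w1 = Av₀ = (7, -3)
w2 = Aw1 = (43, -12)
Ratio at component: 43 / 7 = 6.143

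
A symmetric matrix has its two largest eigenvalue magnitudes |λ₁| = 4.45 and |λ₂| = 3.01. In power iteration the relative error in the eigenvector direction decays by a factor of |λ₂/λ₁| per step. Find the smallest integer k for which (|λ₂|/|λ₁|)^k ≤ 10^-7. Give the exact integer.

42

|λ₂/λ₁| = 3.01/4.45 = 0.67640
Need k ≥ ln(10^-7) / ln(0.67640) = -16.1181 / -0.3910 ≈ 41.227
Smallest integer k satisfying the bound: 42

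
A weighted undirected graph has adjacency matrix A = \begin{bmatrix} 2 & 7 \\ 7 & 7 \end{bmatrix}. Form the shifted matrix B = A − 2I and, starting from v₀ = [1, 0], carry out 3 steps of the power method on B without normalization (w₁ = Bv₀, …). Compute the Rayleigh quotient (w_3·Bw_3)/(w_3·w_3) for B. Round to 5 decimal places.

B = A − 2I has rows (0, 7); (7, 5)
w1 = Bv₀ = (0·1 + 7·0; 7·1 + 5·0) = (0, 7)
w2 = Bw1 = (0·0 + 7·7; 7·0 + 5·7) = (49, 35)
w3 = Bw2 = (245, 518)
Bw3 = (3626, 4305)
w3·Bw3 = 3118360; w3·w3 = 328349; μ ≈ 3118360/328349 = 9.49709

9.49709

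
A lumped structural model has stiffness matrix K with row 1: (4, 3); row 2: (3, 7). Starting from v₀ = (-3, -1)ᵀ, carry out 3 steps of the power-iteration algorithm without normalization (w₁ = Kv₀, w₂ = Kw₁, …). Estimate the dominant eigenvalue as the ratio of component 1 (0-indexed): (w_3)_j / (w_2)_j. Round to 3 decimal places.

w1 = Kv₀ = (4·(-3) + 3·(-1); 3·(-3) + 7·(-1)) = (-15, -16)
w2 = Kw1 = (4·(-15) + 3·(-16); 3·(-15) + 7·(-16)) = (-108, -157)
w3 = Kw2 = (-903, -1423)
Ratio at component: -1423 / -157 = 9.064

λ ≈ 9.064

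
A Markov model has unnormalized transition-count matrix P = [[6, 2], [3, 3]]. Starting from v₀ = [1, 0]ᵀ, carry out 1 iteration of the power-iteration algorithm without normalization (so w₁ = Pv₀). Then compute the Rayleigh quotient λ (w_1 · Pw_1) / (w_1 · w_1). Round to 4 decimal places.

w1 = Pv₀ = (6, 3)
Pw1 = (42, 27)
w1·Pw1 = 6·42 + 3·27 = 333; w1·w1 = 6·6 + 3·3 = 45
λ ≈ 333/45 = 7.4000

7.4000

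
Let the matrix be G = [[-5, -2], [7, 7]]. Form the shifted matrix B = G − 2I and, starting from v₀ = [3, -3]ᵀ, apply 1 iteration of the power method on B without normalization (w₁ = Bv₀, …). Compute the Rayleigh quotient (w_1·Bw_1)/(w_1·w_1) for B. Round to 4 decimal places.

B = G − 2I has rows (-7, -2); (7, 5)
w1 = Bv₀ = ((-7)·3 + (-2)·(-3); 7·3 + 5·(-3)) = (-15, 6)
Bw1 = (93, -75)
w1·Bw1 = -1845; w1·w1 = 261; μ ≈ -1845/261 = -7.0690

-7.0690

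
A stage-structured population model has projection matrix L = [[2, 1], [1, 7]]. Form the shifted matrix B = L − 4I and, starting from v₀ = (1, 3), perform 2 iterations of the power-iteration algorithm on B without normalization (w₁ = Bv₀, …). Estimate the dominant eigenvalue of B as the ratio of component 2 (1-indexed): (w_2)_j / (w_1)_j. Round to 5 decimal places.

B = L − 4I has rows (-2, 1); (1, 3)
w1 = Bv₀ = (1, 10)
w2 = Bw1 = (8, 31)
Ratio: 31/10 = 3.10000

μ ≈ 3.10000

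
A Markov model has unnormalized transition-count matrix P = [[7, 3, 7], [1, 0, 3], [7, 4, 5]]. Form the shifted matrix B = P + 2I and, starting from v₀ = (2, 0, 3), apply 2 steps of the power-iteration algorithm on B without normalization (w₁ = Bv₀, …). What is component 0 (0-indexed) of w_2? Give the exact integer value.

629

B = P + 2I has rows (9, 3, 7); (1, 2, 3); (7, 4, 7)
w1 = Bv₀ = (9·2 + 3·0 + 7·3; 1·2 + 2·0 + 3·3; 7·2 + 4·0 + 7·3) = (39, 11, 35)
w2 = Bw1 = (9·39 + 3·11 + 7·35; 1·39 + 2·11 + 3·35; 7·39 + 4·11 + 7·35) = (629, 166, 562)
Requested component of w2: 629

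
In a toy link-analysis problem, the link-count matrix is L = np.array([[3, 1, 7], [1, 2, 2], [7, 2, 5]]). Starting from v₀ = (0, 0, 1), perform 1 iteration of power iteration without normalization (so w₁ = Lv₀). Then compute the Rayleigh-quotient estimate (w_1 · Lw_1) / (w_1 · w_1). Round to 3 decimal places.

10.744

w1 = Lv₀ = (7, 2, 5)
Lw1 = (58, 21, 78)
w1·Lw1 = 7·58 + 2·21 + 5·78 = 838; w1·w1 = 7·7 + 2·2 + 5·5 = 78
λ ≈ 838/78 = 10.744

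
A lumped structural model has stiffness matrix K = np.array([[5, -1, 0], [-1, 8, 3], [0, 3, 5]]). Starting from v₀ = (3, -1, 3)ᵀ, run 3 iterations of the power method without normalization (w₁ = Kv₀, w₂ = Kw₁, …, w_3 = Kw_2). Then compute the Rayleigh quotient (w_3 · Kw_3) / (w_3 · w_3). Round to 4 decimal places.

λ ≈ 5.5301

w1 = Kv₀ = (16, -2, 12)
w2 = Kw1 = (82, 4, 54)
w3 = Kw2 = (406, 112, 282)
Kw3 = (1918, 1336, 1746)
w3·Kw3 = 406·1918 + 112·1336 + 282·1746 = 1420712; w3·w3 = 406·406 + 112·112 + 282·282 = 256904
λ ≈ 1420712/256904 = 5.5301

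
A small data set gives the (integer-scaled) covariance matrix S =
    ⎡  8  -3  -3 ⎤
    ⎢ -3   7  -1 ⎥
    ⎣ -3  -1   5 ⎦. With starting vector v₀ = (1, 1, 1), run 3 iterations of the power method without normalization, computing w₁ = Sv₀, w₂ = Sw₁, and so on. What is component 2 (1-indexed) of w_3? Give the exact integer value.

90

w1 = Sv₀ = (8·1 + (-3)·1 + (-3)·1; (-3)·1 + 7·1 + (-1)·1; (-3)·1 + (-1)·1 + 5·1) = (2, 3, 1)
w2 = Sw1 = (8·2 + (-3)·3 + (-3)·1; (-3)·2 + 7·3 + (-1)·1; (-3)·2 + (-1)·3 + 5·1) = (4, 14, -4)
w3 = Sw2 = (2, 90, -46)
The requested component of w3 is 90.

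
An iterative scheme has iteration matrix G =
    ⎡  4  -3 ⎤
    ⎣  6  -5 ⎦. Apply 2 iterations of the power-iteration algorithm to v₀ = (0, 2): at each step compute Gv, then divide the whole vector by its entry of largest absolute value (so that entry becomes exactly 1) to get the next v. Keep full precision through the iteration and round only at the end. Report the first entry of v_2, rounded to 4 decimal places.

0.4286

Gv0 = (-6.00000, -10.00000); divide by -10.00000 → v1 = (0.60000, 1.00000)
Gv1 = (-0.60000, -1.40000); divide by -1.40000 → v2 = (0.42857, 1.00000)
Requested entry of v2: 6/14 = 0.4286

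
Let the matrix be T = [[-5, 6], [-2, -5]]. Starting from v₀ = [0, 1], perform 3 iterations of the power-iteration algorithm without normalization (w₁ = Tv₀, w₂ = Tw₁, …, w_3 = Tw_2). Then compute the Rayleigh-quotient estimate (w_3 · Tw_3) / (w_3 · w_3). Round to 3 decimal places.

w1 = Tv₀ = ((-5)·0 + 6·1; (-2)·0 + (-5)·1) = (6, -5)
w2 = Tw1 = ((-5)·6 + 6·(-5); (-2)·6 + (-5)·(-5)) = (-60, 13)
w3 = Tw2 = (378, 55)
Tw3 = (-1560, -1031)
w3·Tw3 = 378·(-1560) + 55·(-1031) = -646385; w3·w3 = 378·378 + 55·55 = 145909
λ ≈ -646385/145909 = -4.430

-4.430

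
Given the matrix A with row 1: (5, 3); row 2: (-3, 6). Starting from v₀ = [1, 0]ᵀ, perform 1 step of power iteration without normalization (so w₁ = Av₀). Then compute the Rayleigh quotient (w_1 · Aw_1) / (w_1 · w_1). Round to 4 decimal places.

λ ≈ 5.2647

w1 = Av₀ = (5·1 + 3·0; (-3)·1 + 6·0) = (5, -3)
Aw1 = (16, -33)
w1·Aw1 = 5·16 + (-3)·(-33) = 179; w1·w1 = 5·5 + (-3)·(-3) = 34
λ ≈ 179/34 = 5.2647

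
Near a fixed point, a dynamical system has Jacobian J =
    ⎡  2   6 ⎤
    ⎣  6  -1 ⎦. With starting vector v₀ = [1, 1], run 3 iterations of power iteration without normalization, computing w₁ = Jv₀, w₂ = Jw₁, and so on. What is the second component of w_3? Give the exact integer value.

233

w1 = Jv₀ = (2·1 + 6·1; 6·1 + (-1)·1) = (8, 5)
w2 = Jw1 = (2·8 + 6·5; 6·8 + (-1)·5) = (46, 43)
w3 = Jw2 = (350, 233)
The requested component of w3 is 233.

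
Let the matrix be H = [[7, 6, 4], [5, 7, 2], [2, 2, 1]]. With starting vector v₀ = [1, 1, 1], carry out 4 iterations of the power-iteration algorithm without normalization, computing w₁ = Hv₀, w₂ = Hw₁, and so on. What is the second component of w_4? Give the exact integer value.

w1 = Hv₀ = (17, 14, 5)
w2 = Hw1 = (223, 193, 67)
w3 = Hw2 = (2987, 2600, 899)
w4 = Hw3 = (40105, 34933, 12073)
The requested component of w4 is 34933.

34933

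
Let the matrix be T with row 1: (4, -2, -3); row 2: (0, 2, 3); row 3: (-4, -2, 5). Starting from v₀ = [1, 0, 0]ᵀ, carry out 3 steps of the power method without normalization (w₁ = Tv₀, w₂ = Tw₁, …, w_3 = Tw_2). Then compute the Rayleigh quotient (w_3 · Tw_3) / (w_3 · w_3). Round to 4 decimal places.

λ ≈ 7.9958

w1 = Tv₀ = (4, 0, -4)
w2 = Tw1 = (28, -12, -36)
w3 = Tw2 = (244, -132, -268)
Tw3 = (2044, -1068, -2052)
w3·Tw3 = 244·2044 + (-132)·(-1068) + (-268)·(-2052) = 1189648; w3·w3 = 244·244 + (-132)·(-132) + (-268)·(-268) = 148784
λ ≈ 1189648/148784 = 7.9958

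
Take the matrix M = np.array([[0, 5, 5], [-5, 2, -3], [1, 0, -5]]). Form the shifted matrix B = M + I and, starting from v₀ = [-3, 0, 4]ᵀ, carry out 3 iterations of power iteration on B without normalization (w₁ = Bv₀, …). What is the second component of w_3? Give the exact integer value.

B = M + I has rows (1, 5, 5); (-5, 3, -3); (1, 0, -4)
w1 = Bv₀ = (1·(-3) + 5·0 + 5·4; (-5)·(-3) + 3·0 + (-3)·4; 1·(-3) + 0·0 + (-4)·4) = (17, 3, -19)
w2 = Bw1 = (1·17 + 5·3 + 5·(-19); (-5)·17 + 3·3 + (-3)·(-19); 1·17 + 0·3 + (-4)·(-19)) = (-63, -19, 93)
w3 = Bw2 = (307, -21, -435)
Requested component of w3: -21

-21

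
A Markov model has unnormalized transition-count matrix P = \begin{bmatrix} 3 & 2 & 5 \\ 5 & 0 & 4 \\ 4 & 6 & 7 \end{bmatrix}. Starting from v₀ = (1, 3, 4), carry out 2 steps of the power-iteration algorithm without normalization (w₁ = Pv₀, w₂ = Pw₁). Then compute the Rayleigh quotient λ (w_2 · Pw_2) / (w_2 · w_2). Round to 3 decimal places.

w1 = Pv₀ = (3·1 + 2·3 + 5·4; 5·1 + 0·3 + 4·4; 4·1 + 6·3 + 7·4) = (29, 21, 50)
w2 = Pw1 = (3·29 + 2·21 + 5·50; 5·29 + 0·21 + 4·50; 4·29 + 6·21 + 7·50) = (379, 345, 592)
Pw2 = (4787, 4263, 7730)
w2·Pw2 = 379·4787 + 345·4263 + 592·7730 = 7861168; w2·w2 = 379·379 + 345·345 + 592·592 = 613130
λ ≈ 7861168/613130 = 12.821

12.821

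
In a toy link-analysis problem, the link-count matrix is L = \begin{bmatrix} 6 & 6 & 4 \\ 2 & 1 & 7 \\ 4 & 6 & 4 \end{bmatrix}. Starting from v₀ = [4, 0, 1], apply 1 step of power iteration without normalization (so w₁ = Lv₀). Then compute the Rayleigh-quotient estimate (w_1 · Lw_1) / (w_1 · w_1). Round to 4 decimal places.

w1 = Lv₀ = (6·4 + 6·0 + 4·1; 2·4 + 1·0 + 7·1; 4·4 + 6·0 + 4·1) = (28, 15, 20)
Lw1 = (338, 211, 282)
w1·Lw1 = 28·338 + 15·211 + 20·282 = 18269; w1·w1 = 28·28 + 15·15 + 20·20 = 1409
λ ≈ 18269/1409 = 12.9659

λ ≈ 12.9659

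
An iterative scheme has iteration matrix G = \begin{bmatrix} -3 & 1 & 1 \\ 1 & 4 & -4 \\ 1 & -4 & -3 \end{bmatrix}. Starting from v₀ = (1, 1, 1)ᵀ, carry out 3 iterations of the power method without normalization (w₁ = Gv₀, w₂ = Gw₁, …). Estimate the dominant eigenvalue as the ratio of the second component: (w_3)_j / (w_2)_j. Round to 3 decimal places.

λ ≈ 2.000

w1 = Gv₀ = ((-3)·1 + 1·1 + 1·1; 1·1 + 4·1 + (-4)·1; 1·1 + (-4)·1 + (-3)·1) = (-1, 1, -6)
w2 = Gw1 = ((-3)·(-1) + 1·1 + 1·(-6); 1·(-1) + 4·1 + (-4)·(-6); 1·(-1) + (-4)·1 + (-3)·(-6)) = (-2, 27, 13)
w3 = Gw2 = (46, 54, -149)
Ratio at component: 54 / 27 = 2.000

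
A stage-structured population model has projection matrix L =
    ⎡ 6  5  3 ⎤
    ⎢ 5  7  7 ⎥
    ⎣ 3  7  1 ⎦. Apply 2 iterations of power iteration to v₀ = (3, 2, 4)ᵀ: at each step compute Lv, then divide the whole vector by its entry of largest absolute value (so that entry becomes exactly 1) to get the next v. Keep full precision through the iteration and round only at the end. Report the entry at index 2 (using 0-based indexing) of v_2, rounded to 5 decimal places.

0.69289

Lv0 = (40.000000, 57.000000, 27.000000); divide by 57.000000 → v1 = (0.701754, 1.000000, 0.473684)
Lv1 = (10.631579, 13.824561, 9.578947); divide by 13.824561 → v2 = (0.769036, 1.000000, 0.692893)
Requested entry of v2: 546/788 = 0.69289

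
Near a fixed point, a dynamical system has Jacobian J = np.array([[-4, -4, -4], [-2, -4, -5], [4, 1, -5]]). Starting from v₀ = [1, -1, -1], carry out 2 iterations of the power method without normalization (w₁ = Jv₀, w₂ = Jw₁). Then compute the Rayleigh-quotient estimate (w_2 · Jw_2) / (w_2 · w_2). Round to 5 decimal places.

w1 = Jv₀ = ((-4)·1 + (-4)·(-1) + (-4)·(-1); (-2)·1 + (-4)·(-1) + (-5)·(-1); 4·1 + 1·(-1) + (-5)·(-1)) = (4, 7, 8)
w2 = Jw1 = ((-4)·4 + (-4)·7 + (-4)·8; (-2)·4 + (-4)·7 + (-5)·8; 4·4 + 1·7 + (-5)·8) = (-76, -76, -17)
Jw2 = (676, 541, -295)
w2·Jw2 = (-76)·676 + (-76)·541 + (-17)·(-295) = -87477; w2·w2 = (-76)·(-76) + (-76)·(-76) + (-17)·(-17) = 11841
λ ≈ -87477/11841 = -7.38764

-7.38764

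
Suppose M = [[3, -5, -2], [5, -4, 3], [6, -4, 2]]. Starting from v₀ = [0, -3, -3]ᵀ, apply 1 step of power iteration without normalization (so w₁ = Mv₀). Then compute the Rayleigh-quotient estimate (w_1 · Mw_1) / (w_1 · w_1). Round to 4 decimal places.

w1 = Mv₀ = (3·0 + (-5)·(-3) + (-2)·(-3); 5·0 + (-4)·(-3) + 3·(-3); 6·0 + (-4)·(-3) + 2·(-3)) = (21, 3, 6)
Mw1 = (36, 111, 126)
w1·Mw1 = 21·36 + 3·111 + 6·126 = 1845; w1·w1 = 21·21 + 3·3 + 6·6 = 486
λ ≈ 1845/486 = 3.7963

3.7963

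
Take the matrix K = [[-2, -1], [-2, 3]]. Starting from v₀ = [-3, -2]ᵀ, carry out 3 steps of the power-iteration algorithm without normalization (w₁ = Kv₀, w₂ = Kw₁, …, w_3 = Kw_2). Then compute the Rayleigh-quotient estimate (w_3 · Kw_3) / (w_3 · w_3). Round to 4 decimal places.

λ ≈ -0.6000

w1 = Kv₀ = (8, 0)
w2 = Kw1 = (-16, -16)
w3 = Kw2 = (48, -16)
Kw3 = (-80, -144)
w3·Kw3 = 48·(-80) + (-16)·(-144) = -1536; w3·w3 = 48·48 + (-16)·(-16) = 2560
λ ≈ -1536/2560 = -0.6000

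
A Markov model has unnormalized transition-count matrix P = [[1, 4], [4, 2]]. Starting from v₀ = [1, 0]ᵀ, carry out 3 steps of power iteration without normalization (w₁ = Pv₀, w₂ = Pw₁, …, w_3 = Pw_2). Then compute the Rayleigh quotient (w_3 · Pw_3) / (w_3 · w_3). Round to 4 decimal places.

5.4372

w1 = Pv₀ = (1·1 + 4·0; 4·1 + 2·0) = (1, 4)
w2 = Pw1 = (1·1 + 4·4; 4·1 + 2·4) = (17, 12)
w3 = Pw2 = (65, 92)
Pw3 = (433, 444)
w3·Pw3 = 65·433 + 92·444 = 68993; w3·w3 = 65·65 + 92·92 = 12689
λ ≈ 68993/12689 = 5.4372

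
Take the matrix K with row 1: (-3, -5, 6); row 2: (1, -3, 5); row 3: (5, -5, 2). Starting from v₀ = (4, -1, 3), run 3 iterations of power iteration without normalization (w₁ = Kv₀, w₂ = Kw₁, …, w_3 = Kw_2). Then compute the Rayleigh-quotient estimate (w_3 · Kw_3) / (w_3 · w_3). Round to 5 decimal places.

0.41497

w1 = Kv₀ = ((-3)·4 + (-5)·(-1) + 6·3; 1·4 + (-3)·(-1) + 5·3; 5·4 + (-5)·(-1) + 2·3) = (11, 22, 31)
w2 = Kw1 = ((-3)·11 + (-5)·22 + 6·31; 1·11 + (-3)·22 + 5·31; 5·11 + (-5)·22 + 2·31) = (43, 100, 7)
w3 = Kw2 = (-587, -222, -271)
Kw3 = (1245, -1276, -2367)
w3·Kw3 = (-587)·1245 + (-222)·(-1276) + (-271)·(-2367) = 193914; w3·w3 = (-587)·(-587) + (-222)·(-222) + (-271)·(-271) = 467294
λ ≈ 193914/467294 = 0.41497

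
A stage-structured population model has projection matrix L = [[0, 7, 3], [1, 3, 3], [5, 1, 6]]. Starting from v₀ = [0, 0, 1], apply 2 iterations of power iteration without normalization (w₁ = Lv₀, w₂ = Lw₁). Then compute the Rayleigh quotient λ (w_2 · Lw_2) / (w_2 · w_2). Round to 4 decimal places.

9.9089

w1 = Lv₀ = (0·0 + 7·0 + 3·1; 1·0 + 3·0 + 3·1; 5·0 + 1·0 + 6·1) = (3, 3, 6)
w2 = Lw1 = (0·3 + 7·3 + 3·6; 1·3 + 3·3 + 3·6; 5·3 + 1·3 + 6·6) = (39, 30, 54)
Lw2 = (372, 291, 549)
w2·Lw2 = 39·372 + 30·291 + 54·549 = 52884; w2·w2 = 39·39 + 30·30 + 54·54 = 5337
λ ≈ 52884/5337 = 9.9089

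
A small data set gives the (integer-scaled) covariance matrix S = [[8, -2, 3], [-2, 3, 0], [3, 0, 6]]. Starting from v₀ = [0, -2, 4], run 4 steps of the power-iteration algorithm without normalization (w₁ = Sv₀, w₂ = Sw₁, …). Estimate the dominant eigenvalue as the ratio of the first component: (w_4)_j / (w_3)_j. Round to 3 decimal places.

w1 = Sv₀ = (8·0 + (-2)·(-2) + 3·4; (-2)·0 + 3·(-2) + 0·4; 3·0 + 0·(-2) + 6·4) = (16, -6, 24)
w2 = Sw1 = (8·16 + (-2)·(-6) + 3·24; (-2)·16 + 3·(-6) + 0·24; 3·16 + 0·(-6) + 6·24) = (212, -50, 192)
w3 = Sw2 = (2372, -574, 1788)
w4 = Sw3 = (25488, -6466, 17844)
Ratio at component: 25488 / 2372 = 10.745

10.745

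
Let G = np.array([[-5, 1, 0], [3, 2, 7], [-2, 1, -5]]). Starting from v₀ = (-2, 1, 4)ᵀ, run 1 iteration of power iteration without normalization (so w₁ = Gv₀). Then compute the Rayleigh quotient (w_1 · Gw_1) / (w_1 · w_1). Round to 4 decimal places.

w1 = Gv₀ = (11, 24, -15)
Gw1 = (-31, -24, 77)
w1·Gw1 = 11·(-31) + 24·(-24) + (-15)·77 = -2072; w1·w1 = 11·11 + 24·24 + (-15)·(-15) = 922
λ ≈ -2072/922 = -2.2473

λ ≈ -2.2473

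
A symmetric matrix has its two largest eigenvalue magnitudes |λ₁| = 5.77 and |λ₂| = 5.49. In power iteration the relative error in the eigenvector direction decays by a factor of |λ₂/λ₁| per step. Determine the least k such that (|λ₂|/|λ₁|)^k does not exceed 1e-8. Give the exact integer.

371

|λ₂/λ₁| = 5.49/5.77 = 0.95147
Need k ≥ ln(1e-8) / ln(0.95147) = -18.4207 / -0.0497 ≈ 370.311
Smallest integer k satisfying the bound: 371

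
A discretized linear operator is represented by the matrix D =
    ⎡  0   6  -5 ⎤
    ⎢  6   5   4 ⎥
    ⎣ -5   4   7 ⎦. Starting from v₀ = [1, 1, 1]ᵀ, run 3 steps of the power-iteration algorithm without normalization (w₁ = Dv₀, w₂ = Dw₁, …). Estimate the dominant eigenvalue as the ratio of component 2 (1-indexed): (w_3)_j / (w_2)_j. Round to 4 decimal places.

12.1238

w1 = Dv₀ = (1, 15, 6)
w2 = Dw1 = (60, 105, 97)
w3 = Dw2 = (145, 1273, 799)
Ratio at component: 1273 / 105 = 12.1238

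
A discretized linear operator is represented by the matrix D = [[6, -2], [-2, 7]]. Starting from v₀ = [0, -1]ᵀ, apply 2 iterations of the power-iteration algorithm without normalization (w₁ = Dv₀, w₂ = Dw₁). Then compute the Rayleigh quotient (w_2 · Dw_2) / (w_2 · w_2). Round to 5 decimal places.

λ ≈ 8.38766

w1 = Dv₀ = (6·0 + (-2)·(-1); (-2)·0 + 7·(-1)) = (2, -7)
w2 = Dw1 = (6·2 + (-2)·(-7); (-2)·2 + 7·(-7)) = (26, -53)
Dw2 = (262, -423)
w2·Dw2 = 26·262 + (-53)·(-423) = 29231; w2·w2 = 26·26 + (-53)·(-53) = 3485
λ ≈ 29231/3485 = 8.38766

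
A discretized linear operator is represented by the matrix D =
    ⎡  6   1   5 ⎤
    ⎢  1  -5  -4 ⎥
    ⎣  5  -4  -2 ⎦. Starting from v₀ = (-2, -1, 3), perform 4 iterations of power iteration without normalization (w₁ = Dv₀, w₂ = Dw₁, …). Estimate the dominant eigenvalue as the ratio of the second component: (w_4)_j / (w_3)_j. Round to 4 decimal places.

-9.0924

w1 = Dv₀ = (6·(-2) + 1·(-1) + 5·3; 1·(-2) + (-5)·(-1) + (-4)·3; 5·(-2) + (-4)·(-1) + (-2)·3) = (2, -9, -12)
w2 = Dw1 = (6·2 + 1·(-9) + 5·(-12); 1·2 + (-5)·(-9) + (-4)·(-12); 5·2 + (-4)·(-9) + (-2)·(-12)) = (-57, 95, 70)
w3 = Dw2 = (103, -812, -805)
w4 = Dw3 = (-4219, 7383, 5373)
Ratio at component: 7383 / -812 = -9.0924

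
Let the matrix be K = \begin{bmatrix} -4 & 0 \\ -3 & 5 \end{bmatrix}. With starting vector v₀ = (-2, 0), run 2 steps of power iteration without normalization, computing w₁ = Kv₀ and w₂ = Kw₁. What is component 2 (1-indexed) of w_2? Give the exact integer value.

w1 = Kv₀ = ((-4)·(-2) + 0·0; (-3)·(-2) + 5·0) = (8, 6)
w2 = Kw1 = ((-4)·8 + 0·6; (-3)·8 + 5·6) = (-32, 6)
The requested component of w2 is 6.

6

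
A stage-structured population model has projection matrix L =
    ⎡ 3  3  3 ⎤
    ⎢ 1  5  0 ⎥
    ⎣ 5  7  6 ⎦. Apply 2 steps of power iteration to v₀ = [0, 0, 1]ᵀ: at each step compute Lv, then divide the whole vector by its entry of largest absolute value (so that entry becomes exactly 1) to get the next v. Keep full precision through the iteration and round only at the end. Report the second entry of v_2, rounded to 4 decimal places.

Lv0 = (3.00000, 0.00000, 6.00000); divide by 6.00000 → v1 = (0.50000, 0.00000, 1.00000)
Lv1 = (4.50000, 0.50000, 8.50000); divide by 8.50000 → v2 = (0.52941, 0.05882, 1.00000)
Requested entry of v2: 3/51 = 0.0588

0.0588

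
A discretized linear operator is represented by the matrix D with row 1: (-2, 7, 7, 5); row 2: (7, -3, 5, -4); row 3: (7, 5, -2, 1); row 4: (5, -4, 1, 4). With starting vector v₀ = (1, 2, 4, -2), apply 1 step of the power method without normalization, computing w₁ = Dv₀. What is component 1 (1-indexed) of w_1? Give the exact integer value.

w1 = Dv₀ = (30, 29, 7, -7)
The requested component of w1 is 30.

30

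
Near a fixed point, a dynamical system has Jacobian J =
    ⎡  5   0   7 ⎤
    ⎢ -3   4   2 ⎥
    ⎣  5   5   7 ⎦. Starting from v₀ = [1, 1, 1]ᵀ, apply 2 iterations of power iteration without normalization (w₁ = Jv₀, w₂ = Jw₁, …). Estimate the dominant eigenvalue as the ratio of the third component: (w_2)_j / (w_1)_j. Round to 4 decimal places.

w1 = Jv₀ = (12, 3, 17)
w2 = Jw1 = (179, 10, 194)
Ratio at component: 194 / 17 = 11.4118

11.4118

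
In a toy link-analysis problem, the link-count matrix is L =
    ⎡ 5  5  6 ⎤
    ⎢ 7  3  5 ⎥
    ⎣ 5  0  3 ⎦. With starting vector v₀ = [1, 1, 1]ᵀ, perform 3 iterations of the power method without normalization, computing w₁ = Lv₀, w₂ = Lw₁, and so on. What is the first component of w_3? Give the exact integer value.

2624

w1 = Lv₀ = (5·1 + 5·1 + 6·1; 7·1 + 3·1 + 5·1; 5·1 + 0·1 + 3·1) = (16, 15, 8)
w2 = Lw1 = (5·16 + 5·15 + 6·8; 7·16 + 3·15 + 5·8; 5·16 + 0·15 + 3·8) = (203, 197, 104)
w3 = Lw2 = (2624, 2532, 1327)
The requested component of w3 is 2624.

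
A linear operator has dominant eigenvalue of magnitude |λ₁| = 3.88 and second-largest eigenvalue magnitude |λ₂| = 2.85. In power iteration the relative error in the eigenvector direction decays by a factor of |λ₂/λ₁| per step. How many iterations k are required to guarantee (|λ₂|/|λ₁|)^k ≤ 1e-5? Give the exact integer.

38

|λ₂/λ₁| = 2.85/3.88 = 0.73454
Need k ≥ ln(1e-5) / ln(0.73454) = -11.5129 / -0.3085 ≈ 37.317
Smallest integer k satisfying the bound: 38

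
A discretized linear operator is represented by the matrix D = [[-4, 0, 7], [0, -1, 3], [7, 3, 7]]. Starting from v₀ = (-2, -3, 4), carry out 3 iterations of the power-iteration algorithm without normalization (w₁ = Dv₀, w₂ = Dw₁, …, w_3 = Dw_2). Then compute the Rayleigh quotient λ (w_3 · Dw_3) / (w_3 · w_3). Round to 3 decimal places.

w1 = Dv₀ = ((-4)·(-2) + 0·(-3) + 7·4; 0·(-2) + (-1)·(-3) + 3·4; 7·(-2) + 3·(-3) + 7·4) = (36, 15, 5)
w2 = Dw1 = ((-4)·36 + 0·15 + 7·5; 0·36 + (-1)·15 + 3·5; 7·36 + 3·15 + 7·5) = (-109, 0, 332)
w3 = Dw2 = (2760, 996, 1561)
Dw3 = (-113, 3687, 33235)
w3·Dw3 = 2760·(-113) + 996·3687 + 1561·33235 = 55240207; w3·w3 = 2760·2760 + 996·996 + 1561·1561 = 11046337
λ ≈ 55240207/11046337 = 5.001

λ ≈ 5.001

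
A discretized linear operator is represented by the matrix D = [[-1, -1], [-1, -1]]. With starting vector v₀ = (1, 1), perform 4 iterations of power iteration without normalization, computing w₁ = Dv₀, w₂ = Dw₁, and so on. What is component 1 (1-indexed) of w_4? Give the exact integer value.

16

w1 = Dv₀ = ((-1)·1 + (-1)·1; (-1)·1 + (-1)·1) = (-2, -2)
w2 = Dw1 = ((-1)·(-2) + (-1)·(-2); (-1)·(-2) + (-1)·(-2)) = (4, 4)
w3 = Dw2 = (-8, -8)
w4 = Dw3 = (16, 16)
The requested component of w4 is 16.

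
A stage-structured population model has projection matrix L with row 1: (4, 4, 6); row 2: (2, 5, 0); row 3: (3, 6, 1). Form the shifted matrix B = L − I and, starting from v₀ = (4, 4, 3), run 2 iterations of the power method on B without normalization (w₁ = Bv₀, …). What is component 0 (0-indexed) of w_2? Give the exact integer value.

450

B = L − I has rows (3, 4, 6); (2, 4, 0); (3, 6, 0)
w1 = Bv₀ = (3·4 + 4·4 + 6·3; 2·4 + 4·4 + 0·3; 3·4 + 6·4 + 0·3) = (46, 24, 36)
w2 = Bw1 = (3·46 + 4·24 + 6·36; 2·46 + 4·24 + 0·36; 3·46 + 6·24 + 0·36) = (450, 188, 282)
Requested component of w2: 450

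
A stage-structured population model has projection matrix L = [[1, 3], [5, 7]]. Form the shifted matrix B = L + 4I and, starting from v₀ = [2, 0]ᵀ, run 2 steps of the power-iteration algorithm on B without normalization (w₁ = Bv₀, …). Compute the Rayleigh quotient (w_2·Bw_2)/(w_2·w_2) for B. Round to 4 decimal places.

B = L + 4I has rows (5, 3); (5, 11)
w1 = Bv₀ = (10, 10)
w2 = Bw1 = (80, 160)
Bw2 = (880, 2160)
w2·Bw2 = 416000; w2·w2 = 32000; μ ≈ 416000/32000 = 13.0000

μ ≈ 13.0000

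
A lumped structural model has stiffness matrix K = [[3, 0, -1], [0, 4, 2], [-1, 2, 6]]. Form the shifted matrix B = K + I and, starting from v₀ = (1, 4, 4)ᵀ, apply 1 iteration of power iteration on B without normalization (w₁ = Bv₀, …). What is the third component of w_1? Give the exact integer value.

B = K + I has rows (4, 0, -1); (0, 5, 2); (-1, 2, 7)
w1 = Bv₀ = (4·1 + 0·4 + (-1)·4; 0·1 + 5·4 + 2·4; (-1)·1 + 2·4 + 7·4) = (0, 28, 35)
Requested component of w1: 35

35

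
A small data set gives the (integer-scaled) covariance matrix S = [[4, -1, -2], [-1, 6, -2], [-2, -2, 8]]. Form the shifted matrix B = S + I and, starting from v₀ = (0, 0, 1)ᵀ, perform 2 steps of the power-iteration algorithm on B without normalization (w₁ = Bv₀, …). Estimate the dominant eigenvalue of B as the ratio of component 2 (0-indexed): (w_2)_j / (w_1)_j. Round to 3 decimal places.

B = S + I has rows (5, -1, -2); (-1, 7, -2); (-2, -2, 9)
w1 = Bv₀ = (-2, -2, 9)
w2 = Bw1 = (-26, -30, 89)
Ratio: 89/9 = 9.889

9.889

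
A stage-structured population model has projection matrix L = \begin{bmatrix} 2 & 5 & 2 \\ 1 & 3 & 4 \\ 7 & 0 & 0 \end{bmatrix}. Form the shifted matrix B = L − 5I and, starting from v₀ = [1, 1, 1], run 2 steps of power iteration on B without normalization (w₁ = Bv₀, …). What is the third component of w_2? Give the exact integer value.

18

B = L − 5I has rows (-3, 5, 2); (1, -2, 4); (7, 0, -5)
w1 = Bv₀ = ((-3)·1 + 5·1 + 2·1; 1·1 + (-2)·1 + 4·1; 7·1 + 0·1 + (-5)·1) = (4, 3, 2)
w2 = Bw1 = ((-3)·4 + 5·3 + 2·2; 1·4 + (-2)·3 + 4·2; 7·4 + 0·3 + (-5)·2) = (7, 6, 18)
Requested component of w2: 18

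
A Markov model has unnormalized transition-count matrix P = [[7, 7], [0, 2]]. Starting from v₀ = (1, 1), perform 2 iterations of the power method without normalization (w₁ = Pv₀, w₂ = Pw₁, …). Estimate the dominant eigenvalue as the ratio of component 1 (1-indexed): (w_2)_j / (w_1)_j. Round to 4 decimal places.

λ ≈ 8.0000

w1 = Pv₀ = (7·1 + 7·1; 0·1 + 2·1) = (14, 2)
w2 = Pw1 = (7·14 + 7·2; 0·14 + 2·2) = (112, 4)
Ratio at component: 112 / 14 = 8.0000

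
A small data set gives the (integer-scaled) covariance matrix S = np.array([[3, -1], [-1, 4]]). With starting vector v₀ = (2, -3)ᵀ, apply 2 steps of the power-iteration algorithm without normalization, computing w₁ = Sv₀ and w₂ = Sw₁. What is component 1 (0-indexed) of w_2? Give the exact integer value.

w1 = Sv₀ = (9, -14)
w2 = Sw1 = (41, -65)
The requested component of w2 is -65.

-65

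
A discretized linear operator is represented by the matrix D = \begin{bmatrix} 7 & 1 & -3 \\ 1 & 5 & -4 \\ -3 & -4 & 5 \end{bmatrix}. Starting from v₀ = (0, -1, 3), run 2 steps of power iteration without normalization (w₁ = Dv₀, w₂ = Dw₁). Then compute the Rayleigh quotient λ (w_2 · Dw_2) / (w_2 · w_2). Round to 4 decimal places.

10.9787

w1 = Dv₀ = (7·0 + 1·(-1) + (-3)·3; 1·0 + 5·(-1) + (-4)·3; (-3)·0 + (-4)·(-1) + 5·3) = (-10, -17, 19)
w2 = Dw1 = (7·(-10) + 1·(-17) + (-3)·19; 1·(-10) + 5·(-17) + (-4)·19; (-3)·(-10) + (-4)·(-17) + 5·19) = (-144, -171, 193)
Dw2 = (-1758, -1771, 2081)
w2·Dw2 = (-144)·(-1758) + (-171)·(-1771) + 193·2081 = 957626; w2·w2 = (-144)·(-144) + (-171)·(-171) + 193·193 = 87226
λ ≈ 957626/87226 = 10.9787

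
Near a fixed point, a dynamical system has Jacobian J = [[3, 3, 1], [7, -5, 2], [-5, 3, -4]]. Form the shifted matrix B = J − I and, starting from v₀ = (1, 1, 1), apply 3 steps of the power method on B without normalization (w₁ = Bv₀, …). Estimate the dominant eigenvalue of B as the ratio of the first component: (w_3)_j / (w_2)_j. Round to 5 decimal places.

B = J − I has rows (2, 3, 1); (7, -6, 2); (-5, 3, -5)
w1 = Bv₀ = (6, 3, -7)
w2 = Bw1 = (14, 10, 14)
w3 = Bw2 = (72, 66, -110)
Ratio: 72/14 = 5.14286

μ ≈ 5.14286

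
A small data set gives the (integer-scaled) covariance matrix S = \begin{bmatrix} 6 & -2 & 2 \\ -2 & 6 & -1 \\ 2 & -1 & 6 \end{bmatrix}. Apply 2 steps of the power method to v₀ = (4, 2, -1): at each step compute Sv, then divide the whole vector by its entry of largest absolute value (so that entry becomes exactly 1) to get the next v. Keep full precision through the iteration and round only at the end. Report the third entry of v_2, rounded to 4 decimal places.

0.3163

Sv0 = (18.00000, 5.00000, 0.00000); divide by 18.00000 → v1 = (1.00000, 0.27778, 0.00000)
Sv1 = (5.44444, -0.33333, 1.72222); divide by 5.44444 → v2 = (1.00000, -0.06122, 0.31633)
Requested entry of v2: 31/98 = 0.3163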